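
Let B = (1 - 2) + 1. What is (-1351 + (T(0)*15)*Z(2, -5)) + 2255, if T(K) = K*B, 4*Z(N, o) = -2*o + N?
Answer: 904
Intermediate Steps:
Z(N, o) = -o/2 + N/4 (Z(N, o) = (-2*o + N)/4 = (N - 2*o)/4 = -o/2 + N/4)
B = 0 (B = -1 + 1 = 0)
T(K) = 0 (T(K) = K*0 = 0)
(-1351 + (T(0)*15)*Z(2, -5)) + 2255 = (-1351 + (0*15)*(-½*(-5) + (¼)*2)) + 2255 = (-1351 + 0*(5/2 + ½)) + 2255 = (-1351 + 0*3) + 2255 = (-1351 + 0) + 2255 = -1351 + 2255 = 904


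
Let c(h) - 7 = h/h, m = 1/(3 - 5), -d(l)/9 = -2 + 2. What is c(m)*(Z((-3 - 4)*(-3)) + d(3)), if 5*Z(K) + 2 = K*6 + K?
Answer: 232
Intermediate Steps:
d(l) = 0 (d(l) = -9*(-2 + 2) = -9*0 = 0)
Z(K) = -⅖ + 7*K/5 (Z(K) = -⅖ + (K*6 + K)/5 = -⅖ + (6*K + K)/5 = -⅖ + (7*K)/5 = -⅖ + 7*K/5)
m = -½ (m = 1/(-2) = -½ ≈ -0.50000)
c(h) = 8 (c(h) = 7 + h/h = 7 + 1 = 8)
c(m)*(Z((-3 - 4)*(-3)) + d(3)) = 8*((-⅖ + 7*((-3 - 4)*(-3))/5) + 0) = 8*((-⅖ + 7*(-7*(-3))/5) + 0) = 8*((-⅖ + (7/5)*21) + 0) = 8*((-⅖ + 147/5) + 0) = 8*(29 + 0) = 8*29 = 232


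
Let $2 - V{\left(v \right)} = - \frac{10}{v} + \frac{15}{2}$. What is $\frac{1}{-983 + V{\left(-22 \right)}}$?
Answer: $- \frac{22}{21757} \approx -0.0010112$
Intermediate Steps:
$V{\left(v \right)} = - \frac{11}{2} + \frac{10}{v}$ ($V{\left(v \right)} = 2 - \left(- \frac{10}{v} + \frac{15}{2}\right) = 2 - \left(\frac{15}{2} - \frac{10}{v}\right) = - \frac{11}{2} + \frac{10}{v}$)
$\frac{1}{-983 + V{\left(-22 \right)}} = \frac{1}{-983 - \left(\frac{11}{2} - \frac{10}{-22}\right)} = \frac{1}{-983 + \left(- \frac{11}{2} + 10 \left(- \frac{1}{22}\right)\right)} = \frac{1}{-983 - \frac{131}{22}} = \frac{1}{- \frac{21757}{22}} = - \frac{22}{21757}$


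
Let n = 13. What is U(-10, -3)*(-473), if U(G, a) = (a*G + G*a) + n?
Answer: -34529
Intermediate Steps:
U(G, a) = 13 + 2*G*a (U(G, a) = (a*G + G*a) + 13 = (G*a + G*a) + 13 = 2*G*a + 13 = 13 + 2*G*a)
U(-10, -3)*(-473) = (13 + 2*(-10)*(-3))*(-473) = (13 + 60)*(-473) = 73*(-473) = -34529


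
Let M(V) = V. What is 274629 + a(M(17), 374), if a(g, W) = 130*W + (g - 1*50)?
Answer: 323216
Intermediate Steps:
a(g, W) = -50 + g + 130*W (a(g, W) = 130*W + (g - 50) = 130*W + (-50 + g) = -50 + g + 130*W)
274629 + a(M(17), 374) = 274629 + (-50 + 17 + 130*374) = 274629 + (-50 + 17 + 48620) = 274629 + 48587 = 323216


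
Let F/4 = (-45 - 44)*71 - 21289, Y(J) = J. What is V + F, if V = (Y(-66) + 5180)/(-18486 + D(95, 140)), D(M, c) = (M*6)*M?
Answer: -1969220867/17832 ≈ -1.1043e+5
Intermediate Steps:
D(M, c) = 6*M**2 (D(M, c) = (6*M)*M = 6*M**2)
F = -110432 (F = 4*((-45 - 44)*71 - 21289) = 4*(-89*71 - 21289) = 4*(-6319 - 21289) = 4*(-27608) = -110432)
V = 2557/17832 (V = (-66 + 5180)/(-18486 + 6*95**2) = 5114/(-18486 + 6*9025) = 5114/(-18486 + 54150) = 5114/35664 = 5114*(1/35664) = 2557/17832 ≈ 0.14339)
V + F = 2557/17832 - 110432 = -1969220867/17832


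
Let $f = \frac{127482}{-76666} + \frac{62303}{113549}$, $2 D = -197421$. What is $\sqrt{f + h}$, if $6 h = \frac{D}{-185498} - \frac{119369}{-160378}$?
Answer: $\frac{i \sqrt{136031116124297962174357371617494023989886}}{388473503633074132044} \approx 0.94942 i$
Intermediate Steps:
$D = - \frac{197421}{2}$ ($D = \frac{1}{2} \left(-197421\right) = - \frac{197421}{2} \approx -98711.0$)
$h = \frac{37973703331}{178498789464}$ ($h = \frac{- \frac{197421}{2 \left(-185498\right)} - \frac{119369}{-160378}}{6} = \frac{\left(- \frac{197421}{2}\right) \left(- \frac{1}{185498}\right) - - \frac{119369}{160378}}{6} = \frac{\frac{197421}{370996} + \frac{119369}{160378}}{6} = \frac{1}{6} \cdot \frac{37973703331}{29749798244} = \frac{37973703331}{178498789464} \approx 0.21274$)
$f = - \frac{4849465910}{4352673817}$ ($f = 127482 \left(- \frac{1}{76666}\right) + 62303 \cdot \frac{1}{113549} = - \frac{63741}{38333} + \frac{62303}{113549} = - \frac{4849465910}{4352673817} \approx -1.1141$)
$\sqrt{f + h} = \sqrt{- \frac{4849465910}{4352673817} + \frac{37973703331}{178498789464}} = \sqrt{- \frac{700336650258565787813}{776947007266148264088}} = \frac{i \sqrt{136031116124297962174357371617494023989886}}{388473503633074132044}$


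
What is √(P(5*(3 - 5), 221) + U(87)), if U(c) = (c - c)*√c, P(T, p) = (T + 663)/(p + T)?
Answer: √137783/211 ≈ 1.7592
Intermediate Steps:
P(T, p) = (663 + T)/(T + p)
U(c) = 0 (U(c) = 0*√c = 0)
√(P(5*(3 - 5), 221) + U(87)) = √((663 + 5*(3 - 5))/(5*(3 - 5) + 221) + 0) = √((663 + 5*(-2))/(5*(-2) + 221) + 0) = √((663 - 10)/(-10 + 221) + 0) = √(653/211 + 0) = √(653/211) = √137783/211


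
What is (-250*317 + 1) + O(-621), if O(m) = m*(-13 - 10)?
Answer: -64966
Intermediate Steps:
O(m) = -23*m (O(m) = m*(-23) = -23*m)
(-250*317 + 1) + O(-621) = (-250*317 + 1) - 23*(-621) = (-79250 + 1) + 14283 = -79249 + 14283 = -64966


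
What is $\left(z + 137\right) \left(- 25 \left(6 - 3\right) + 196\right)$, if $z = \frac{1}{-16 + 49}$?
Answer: $\frac{49742}{3} \approx 16581.0$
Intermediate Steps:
$z = \frac{1}{33} \approx 0.030303$
$\left(z + 137\right) \left(- 25 \left(6 - 3\right) + 196\right) = \left(\frac{1}{33} + 137\right) \left(- 25 \left(6 - 3\right) + 196\right) = \frac{4522 \left(- 25 \left(6 - 3\right) + 196\right)}{33} = \frac{4522 \left(\left(-25\right) 3 + 196\right)}{33} = \frac{4522 \left(-75 + 196\right)}{33} = \frac{4522}{33} \cdot 121 = \frac{49742}{3}$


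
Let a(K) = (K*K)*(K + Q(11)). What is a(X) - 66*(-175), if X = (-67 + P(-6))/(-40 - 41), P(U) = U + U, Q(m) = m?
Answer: 6144197320/531441 ≈ 11561.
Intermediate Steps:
P(U) = 2*U
X = 79/81 (X = (-67 + 2*(-6))/(-40 - 41) = (-67 - 12)/(-81) = -79*(-1/81) = 79/81 ≈ 0.97531)
a(K) = K²*(11 + K) (a(K) = (K*K)*(K + 11) = K²*(11 + K))
a(X) - 66*(-175) = (79/81)²*(11 + 79/81) - 66*(-175) = (6241/6561)*(970/81) + 11550 = 6053770/531441 + 11550 = 6144197320/531441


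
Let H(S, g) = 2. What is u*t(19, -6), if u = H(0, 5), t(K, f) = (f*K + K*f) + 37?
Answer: -382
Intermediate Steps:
t(K, f) = 37 + 2*K*f (t(K, f) = (K*f + K*f) + 37 = 2*K*f + 37 = 37 + 2*K*f)
u = 2
u*t(19, -6) = 2*(37 + 2*19*(-6)) = 2*(37 - 228) = 2*(-191) = -382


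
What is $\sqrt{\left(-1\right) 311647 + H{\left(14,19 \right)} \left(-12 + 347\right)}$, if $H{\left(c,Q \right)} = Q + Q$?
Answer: $3 i \sqrt{33213} \approx 546.73 i$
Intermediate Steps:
$H{\left(c,Q \right)} = 2 Q$
$\sqrt{\left(-1\right) 311647 + H{\left(14,19 \right)} \left(-12 + 347\right)} = \sqrt{\left(-1\right) 311647 + 2 \cdot 19 \left(-12 + 347\right)} = \sqrt{-311647 + 38 \cdot 335} = \sqrt{-311647 + 12730} = \sqrt{-298917} = 3 i \sqrt{33213}$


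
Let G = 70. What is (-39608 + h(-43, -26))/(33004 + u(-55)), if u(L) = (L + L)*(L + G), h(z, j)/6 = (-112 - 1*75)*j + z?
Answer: -5347/15677 ≈ -0.34107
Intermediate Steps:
h(z, j) = -1122*j + 6*z (h(z, j) = 6*((-112 - 1*75)*j + z) = 6*((-112 - 75)*j + z) = 6*(-187*j + z) = 6*(z - 187*j) = -1122*j + 6*z)
u(L) = 2*L*(70 + L) (u(L) = (L + L)*(L + 70) = (2*L)*(70 + L) = 2*L*(70 + L))
(-39608 + h(-43, -26))/(33004 + u(-55)) = (-39608 + (-1122*(-26) + 6*(-43)))/(33004 + 2*(-55)*(70 - 55)) = (-39608 + (29172 - 258))/(33004 + 2*(-55)*15) = (-39608 + 28914)/(33004 - 1650) = -10694/31354 = -10694*1/31354 = -5347/15677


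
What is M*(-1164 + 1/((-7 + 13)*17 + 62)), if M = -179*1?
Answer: 34170205/164 ≈ 2.0836e+5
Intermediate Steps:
M = -179
M*(-1164 + 1/((-7 + 13)*17 + 62)) = -179*(-1164 + 1/((-7 + 13)*17 + 62)) = -179*(-1164 + 1/(6*17 + 62)) = -179*(-1164 + 1/(102 + 62)) = -179*(-1164 + 1/164) = -179*(-190895/164) = 34170205/164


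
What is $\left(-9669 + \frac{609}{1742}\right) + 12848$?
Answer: $\frac{5538427}{1742} \approx 3179.3$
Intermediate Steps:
$\left(-9669 + \frac{609}{1742}\right) + 12848 = - \frac{16842789}{1742} + 12848 = \frac{5538427}{1742}$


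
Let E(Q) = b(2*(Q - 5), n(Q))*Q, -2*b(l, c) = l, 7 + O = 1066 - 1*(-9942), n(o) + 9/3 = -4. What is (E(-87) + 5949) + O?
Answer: 8946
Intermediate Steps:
n(o) = -7 (n(o) = -3 - 4 = -7)
O = 11001 (O = -7 + (1066 - 1*(-9942)) = -7 + (1066 + 9942) = -7 + 11008 = 11001)
b(l, c) = -l/2
E(Q) = Q*(5 - Q) (E(Q) = (-(Q - 5))*Q = (-(-5 + Q))*Q = (-(-10 + 2*Q)/2)*Q = (5 - Q)*Q = Q*(5 - Q))
(E(-87) + 5949) + O = (-87*(5 - 1*(-87)) + 5949) + 11001 = (-87*(5 + 87) + 5949) + 11001 = (-87*92 + 5949) + 11001 = (-8004 + 5949) + 11001 = -2055 + 11001 = 8946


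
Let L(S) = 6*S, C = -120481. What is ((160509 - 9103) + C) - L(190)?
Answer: 29785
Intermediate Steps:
((160509 - 9103) + C) - L(190) = ((160509 - 9103) - 120481) - 6*190 = (151406 - 120481) - 1*1140 = 30925 - 1140 = 29785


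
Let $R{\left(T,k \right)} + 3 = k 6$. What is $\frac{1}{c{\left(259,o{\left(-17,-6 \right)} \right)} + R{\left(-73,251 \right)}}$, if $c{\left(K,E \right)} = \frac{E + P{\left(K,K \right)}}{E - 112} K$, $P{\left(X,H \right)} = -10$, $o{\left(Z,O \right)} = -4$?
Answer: $\frac{58}{88987} \approx 0.00065178$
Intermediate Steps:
$R{\left(T,k \right)} = -3 + 6 k$ ($R{\left(T,k \right)} = -3 + k 6 = -3 + 6 k$)
$c{\left(K,E \right)} = \frac{K \left(-10 + E\right)}{-112 + E}$ ($c{\left(K,E \right)} = \frac{E - 10}{E - 112} K = \frac{-10 + E}{-112 + E} K = \frac{K \left(-10 + E\right)}{-112 + E}$)
$\frac{1}{c{\left(259,o{\left(-17,-6 \right)} \right)} + R{\left(-73,251 \right)}} = \frac{1}{\frac{259 \left(-10 - 4\right)}{-112 - 4} + \left(-3 + 6 \cdot 251\right)} = \frac{1}{259 \frac{1}{-116} \left(-14\right) + \left(-3 + 1506\right)} = \frac{1}{259 \left(- \frac{1}{116}\right) \left(-14\right) + 1503} = \frac{1}{\frac{1813}{58} + 1503} = \frac{1}{\frac{88987}{58}} = \frac{58}{88987}$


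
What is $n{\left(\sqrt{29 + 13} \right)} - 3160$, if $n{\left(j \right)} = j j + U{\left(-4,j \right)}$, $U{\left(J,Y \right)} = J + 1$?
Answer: $-3121$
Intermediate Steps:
$U{\left(J,Y \right)} = 1 + J$
$n{\left(j \right)} = -3 + j^{2}$ ($n{\left(j \right)} = j j + \left(1 - 4\right) = j^{2} - 3 = -3 + j^{2}$)
$n{\left(\sqrt{29 + 13} \right)} - 3160 = \left(-3 + \left(\sqrt{29 + 13}\right)^{2}\right) - 3160 = \left(-3 + \left(\sqrt{42}\right)^{2}\right) - 3160 = \left(-3 + 42\right) - 3160 = 39 - 3160 = -3121$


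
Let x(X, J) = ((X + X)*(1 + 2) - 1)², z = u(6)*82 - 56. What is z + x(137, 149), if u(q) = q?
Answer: 674477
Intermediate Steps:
z = 436 (z = 6*82 - 56 = 492 - 56 = 436)
x(X, J) = (-1 + 6*X)² (x(X, J) = ((2*X)*3 - 1)² = (6*X - 1)² = (-1 + 6*X)²)
z + x(137, 149) = 436 + (-1 + 6*137)² = 436 + (-1 + 822)² = 436 + 821² = 436 + 674041 = 674477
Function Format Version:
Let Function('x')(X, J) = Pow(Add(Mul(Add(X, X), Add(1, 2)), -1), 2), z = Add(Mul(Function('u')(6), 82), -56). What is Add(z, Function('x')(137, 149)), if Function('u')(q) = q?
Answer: 674477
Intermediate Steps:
z = 436 (z = Add(Mul(6, 82), -56) = Add(492, -56) = 436)
Function('x')(X, J) = Pow(Add(-1, Mul(6, X)), 2) (Function('x')(X, J) = Pow(Add(Mul(Mul(2, X), 3), -1), 2) = Pow(Add(Mul(6, X), -1), 2) = Pow(Add(-1, Mul(6, X)), 2))
Add(z, Function('x')(137, 149)) = Add(436, Pow(Add(-1, Mul(6, 137)), 2)) = Add(436, Pow(Add(-1, 822), 2)) = Add(436, Pow(821, 2)) = Add(436, 674041) = 674477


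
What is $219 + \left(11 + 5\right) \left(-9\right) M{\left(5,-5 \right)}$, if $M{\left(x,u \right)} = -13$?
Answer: $2091$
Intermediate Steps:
$219 + \left(11 + 5\right) \left(-9\right) M{\left(5,-5 \right)} = 219 + \left(11 + 5\right) \left(-9\right) \left(-13\right) = 219 + 16 \left(-9\right) \left(-13\right) = 219 - -1872 = 219 + 1872 = 2091$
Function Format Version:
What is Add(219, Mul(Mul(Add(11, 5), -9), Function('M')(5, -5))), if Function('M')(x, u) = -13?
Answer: 2091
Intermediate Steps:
Add(219, Mul(Mul(Add(11, 5), -9), Function('M')(5, -5))) = Add(219, Mul(Mul(Add(11, 5), -9), -13)) = Add(219, Mul(Mul(16, -9), -13)) = Add(219, Mul(-144, -13)) = Add(219, 1872) = 2091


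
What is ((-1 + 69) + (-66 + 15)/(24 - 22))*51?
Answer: 4335/2 ≈ 2167.5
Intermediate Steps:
((-1 + 69) + (-66 + 15)/(24 - 22))*51 = (68 - 51/2)*51 = (85/2)*51 = 4335/2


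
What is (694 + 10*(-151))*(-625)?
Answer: 510000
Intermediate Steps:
(694 + 10*(-151))*(-625) = (694 - 1510)*(-625) = -816*(-625) = 510000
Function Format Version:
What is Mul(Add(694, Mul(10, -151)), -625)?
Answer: 510000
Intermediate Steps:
Mul(Add(694, Mul(10, -151)), -625) = Mul(Add(694, -1510), -625) = Mul(-816, -625) = 510000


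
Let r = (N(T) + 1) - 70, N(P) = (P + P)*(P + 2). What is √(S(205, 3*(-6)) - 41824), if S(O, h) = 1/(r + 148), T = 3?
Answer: 3*I*√55212315/109 ≈ 204.51*I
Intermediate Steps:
N(P) = 2*P*(2 + P) (N(P) = (2*P)*(2 + P) = 2*P*(2 + P))
r = -39 (r = (2*3*(2 + 3) + 1) - 70 = (2*3*5 + 1) - 70 = (30 + 1) - 70 = 31 - 70 = -39)
S(O, h) = 1/109 (S(O, h) = 1/(-39 + 148) = 1/109)
√(S(205, 3*(-6)) - 41824) = √(1/109 - 41824) = √(-4558815/109) = 3*I*√55212315/109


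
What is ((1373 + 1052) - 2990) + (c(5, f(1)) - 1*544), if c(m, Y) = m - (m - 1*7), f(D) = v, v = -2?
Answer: -1102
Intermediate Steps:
f(D) = -2
c(m, Y) = 7 (c(m, Y) = m - (m - 7) = m - (-7 + m) = m + (7 - m) = 7)
((1373 + 1052) - 2990) + (c(5, f(1)) - 1*544) = ((1373 + 1052) - 2990) + (7 - 1*544) = (2425 - 2990) + (7 - 544) = -565 - 537 = -1102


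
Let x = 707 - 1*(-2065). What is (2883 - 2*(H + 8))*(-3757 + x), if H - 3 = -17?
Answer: -2851575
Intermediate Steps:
H = -14 (H = 3 - 17 = -14)
x = 2772 (x = 707 + 2065 = 2772)
(2883 - 2*(H + 8))*(-3757 + x) = (2883 - 2*(-14 + 8))*(-3757 + 2772) = (2883 - 2*(-6))*(-985) = (2883 + 12)*(-985) = 2895*(-985) = -2851575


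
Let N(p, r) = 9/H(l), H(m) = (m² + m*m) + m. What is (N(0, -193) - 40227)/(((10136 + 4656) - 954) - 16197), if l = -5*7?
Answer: 32382732/1898995 ≈ 17.053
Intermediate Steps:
l = -35
H(m) = m + 2*m² (H(m) = (m² + m²) + m = 2*m² + m = m + 2*m²)
N(p, r) = 3/805 (N(p, r) = 9/((-35*(1 + 2*(-35)))) = 9/((-35*(1 - 70))) = 9/((-35*(-69))) = 9/2415 = 9*(1/2415) = 3/805)
(N(0, -193) - 40227)/(((10136 + 4656) - 954) - 16197) = (3/805 - 40227)/(((10136 + 4656) - 954) - 16197) = -32382732/(805*((14792 - 954) - 16197)) = -32382732/(805*(13838 - 16197)) = -32382732/805/(-2359) = -32382732/805*(-1/2359) = 32382732/1898995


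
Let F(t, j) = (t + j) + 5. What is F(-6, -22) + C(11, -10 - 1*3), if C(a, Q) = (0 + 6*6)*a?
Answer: 373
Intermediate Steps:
C(a, Q) = 36*a (C(a, Q) = (0 + 36)*a = 36*a)
F(t, j) = 5 + j + t (F(t, j) = (j + t) + 5 = 5 + j + t)
F(-6, -22) + C(11, -10 - 1*3) = (5 - 22 - 6) + 36*11 = -23 + 396 = 373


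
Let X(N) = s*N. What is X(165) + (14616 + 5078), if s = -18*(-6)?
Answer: 37514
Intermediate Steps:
s = 108
X(N) = 108*N
X(165) + (14616 + 5078) = 108*165 + (14616 + 5078) = 17820 + 19694 = 37514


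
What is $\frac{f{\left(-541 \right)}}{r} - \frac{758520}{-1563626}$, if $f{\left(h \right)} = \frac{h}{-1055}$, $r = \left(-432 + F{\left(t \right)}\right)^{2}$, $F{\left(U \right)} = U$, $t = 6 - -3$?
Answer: $\frac{71593369190533}{147582914282235} \approx 0.48511$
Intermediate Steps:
$t = 9$ ($t = 6 + 3 = 9$)
$r = 178929$ ($r = \left(-432 + 9\right)^{2} = \left(-423\right)^{2} = 178929$)
$f{\left(h \right)} = - \frac{h}{1055}$ ($f{\left(h \right)} = h \left(- \frac{1}{1055}\right) = - \frac{h}{1055}$)
$\frac{f{\left(-541 \right)}}{r} - \frac{758520}{-1563626} = \frac{\left(- \frac{1}{1055}\right) \left(-541\right)}{178929} - \frac{758520}{-1563626} = \frac{541}{1055} \cdot \frac{1}{178929} - - \frac{379260}{781813} = \frac{541}{188770095} + \frac{379260}{781813} = \frac{71593369190533}{147582914282235}$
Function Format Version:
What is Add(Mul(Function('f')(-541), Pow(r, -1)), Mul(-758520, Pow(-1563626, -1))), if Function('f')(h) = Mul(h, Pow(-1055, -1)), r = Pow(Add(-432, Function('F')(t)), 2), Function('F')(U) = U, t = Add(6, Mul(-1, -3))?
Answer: Rational(71593369190533, 147582914282235) ≈ 0.48511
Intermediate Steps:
t = 9 (t = Add(6, 3) = 9)
r = 178929 (r = Pow(Add(-432, 9), 2) = Pow(-423, 2) = 178929)
Function('f')(h) = Mul(Rational(-1, 1055), h) (Function('f')(h) = Mul(h, Rational(-1, 1055)) = Mul(Rational(-1, 1055), h))
Add(Mul(Function('f')(-541), Pow(r, -1)), Mul(-758520, Pow(-1563626, -1))) = Add(Mul(Mul(Rational(-1, 1055), -541), Pow(178929, -1)), Mul(-758520, Pow(-1563626, -1))) = Add(Mul(Rational(541, 1055), Rational(1, 178929)), Mul(-758520, Rational(-1, 1563626))) = Add(Rational(541, 188770095), Rational(379260, 781813)) = Rational(71593369190533, 147582914282235)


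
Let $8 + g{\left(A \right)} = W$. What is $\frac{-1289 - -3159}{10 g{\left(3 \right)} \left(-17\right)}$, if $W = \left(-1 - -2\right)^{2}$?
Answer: $\frac{11}{7} \approx 1.5714$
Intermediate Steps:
$W = 1$ ($W = \left(-1 + 2\right)^{2} = 1^{2} = 1$)
$g{\left(A \right)} = -7$ ($g{\left(A \right)} = -8 + 1 = -7$)
$\frac{-1289 - -3159}{10 g{\left(3 \right)} \left(-17\right)} = \frac{-1289 - -3159}{10 \left(-7\right) \left(-17\right)} = \frac{-1289 + 3159}{\left(-70\right) \left(-17\right)} = \frac{1870}{1190} = 1870 \cdot \frac{1}{1190} = \frac{11}{7}$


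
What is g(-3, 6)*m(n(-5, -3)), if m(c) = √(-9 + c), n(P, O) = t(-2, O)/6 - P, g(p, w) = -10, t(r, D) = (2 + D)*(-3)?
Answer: -5*I*√14 ≈ -18.708*I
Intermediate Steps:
t(r, D) = -6 - 3*D
n(P, O) = -1 - P - O/2 (n(P, O) = (-6 - 3*O)/6 - P = (-6 - 3*O)*(⅙) - P = (-1 - O/2) - P = -1 - P - O/2)
g(-3, 6)*m(n(-5, -3)) = -10*√(-9 + (-1 - 1*(-5) - ½*(-3))) = -10*√(-9 + (-1 + 5 + 3/2)) = -10*√(-9 + 11/2) = -5*I*√14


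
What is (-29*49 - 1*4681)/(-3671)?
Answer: 6102/3671 ≈ 1.6622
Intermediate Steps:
(-29*49 - 1*4681)/(-3671) = (-1421 - 4681)*(-1/3671) = -6102*(-1/3671) = 6102/3671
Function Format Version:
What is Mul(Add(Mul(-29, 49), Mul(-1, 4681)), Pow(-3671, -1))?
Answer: Rational(6102, 3671) ≈ 1.6622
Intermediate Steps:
Mul(Add(Mul(-29, 49), Mul(-1, 4681)), Pow(-3671, -1)) = Mul(Add(-1421, -4681), Rational(-1, 3671)) = Mul(-6102, Rational(-1, 3671)) = Rational(6102, 3671)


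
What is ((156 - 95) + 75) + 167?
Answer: 303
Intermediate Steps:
((156 - 95) + 75) + 167 = (61 + 75) + 167 = 136 + 167 = 303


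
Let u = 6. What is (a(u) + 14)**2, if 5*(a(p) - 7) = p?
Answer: 12321/25 ≈ 492.84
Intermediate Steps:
a(p) = 7 + p/5
(a(u) + 14)**2 = ((7 + (1/5)*6) + 14)**2 = ((7 + 6/5) + 14)**2 = (41/5 + 14)**2 = (111/5)**2 = 12321/25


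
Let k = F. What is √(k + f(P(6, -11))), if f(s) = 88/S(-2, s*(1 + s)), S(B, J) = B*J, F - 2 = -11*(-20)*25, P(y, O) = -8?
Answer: √1078238/14 ≈ 74.170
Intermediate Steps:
F = 5502 (F = 2 - 11*(-20)*25 = 2 + 220*25 = 2 + 5500 = 5502)
k = 5502
f(s) = -44/(s*(1 + s)) (f(s) = 88/((-2*s*(1 + s))) = 88*(-1/(2*s*(1 + s))) = -44/(s*(1 + s)))
√(k + f(P(6, -11))) = √(5502 - 44/(-8*(1 - 8))) = √(5502 - 44*(-⅛)/(-7)) = √(5502 - 44*(-⅛)*(-⅐)) = √(5502 - 11/14) = √(77017/14) = √1078238/14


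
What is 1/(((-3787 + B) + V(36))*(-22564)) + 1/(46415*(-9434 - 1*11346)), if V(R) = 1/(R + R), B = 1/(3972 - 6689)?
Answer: 42991021628237/4030657416748712163100 ≈ 1.0666e-8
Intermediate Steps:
B = -1/2717 (B = 1/(-2717) = -1/2717 ≈ -0.00036805)
V(R) = 1/(2*R)
1/(((-3787 + B) + V(36))*(-22564)) + 1/(46415*(-9434 - 1*11346)) = 1/(((-3787 - 1/2717) + (½)/36)*(-22564)) + 1/(46415*(-9434 - 1*11346)) = -1/22564/(-10289280/2717 + (½)*(1/36)) + 1/(46415*(-9434 - 11346)) = -1/22564/(-10289280/2717 + 1/72) + (1/46415)/(-20780) = -1/22564/(-740825443/195624) + (1/46415)*(-1/20780) = -195624/740825443*(-1/22564) - 1/964503700 = 48906/4178996323963 - 1/964503700 = 42991021628237/4030657416748712163100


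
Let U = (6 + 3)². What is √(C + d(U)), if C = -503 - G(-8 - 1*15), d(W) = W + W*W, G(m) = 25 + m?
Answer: 19*√17 ≈ 78.339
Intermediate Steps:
U = 81 (U = 9² = 81)
d(W) = W + W²
C = -505 (C = -503 - (25 + (-8 - 1*15)) = -503 - (25 + (-8 - 15)) = -503 - (25 - 23) = -503 - 1*2 = -503 - 2 = -505)
√(C + d(U)) = √(-505 + 81*(1 + 81)) = √(-505 + 81*82) = √(-505 + 6642) = √6137 = 19*√17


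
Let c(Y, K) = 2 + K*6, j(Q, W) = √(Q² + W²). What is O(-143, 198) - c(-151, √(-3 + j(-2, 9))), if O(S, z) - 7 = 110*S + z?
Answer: -15527 - 6*√(-3 + √85) ≈ -15542.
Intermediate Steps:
c(Y, K) = 2 + 6*K
O(S, z) = 7 + z + 110*S (O(S, z) = 7 + (110*S + z) = 7 + (z + 110*S) = 7 + z + 110*S)
O(-143, 198) - c(-151, √(-3 + j(-2, 9))) = (7 + 198 + 110*(-143)) - (2 + 6*√(-3 + √((-2)² + 9²))) = (7 + 198 - 15730) - (2 + 6*√(-3 + √(4 + 81))) = -15525 - (2 + 6*√(-3 + √85)) = -15525 + (-2 - 6*√(-3 + √85)) = -15527 - 6*√(-3 + √85)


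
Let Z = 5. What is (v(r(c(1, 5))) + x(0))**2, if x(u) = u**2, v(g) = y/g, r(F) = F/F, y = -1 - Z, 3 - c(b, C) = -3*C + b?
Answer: 36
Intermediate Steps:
c(b, C) = 3 - b + 3*C (c(b, C) = 3 - (-3*C + b) = 3 - (b - 3*C) = 3 + (-b + 3*C) = 3 - b + 3*C)
y = -6 (y = -1 - 1*5 = -1 - 5 = -6)
r(F) = 1
v(g) = -6/g
(v(r(c(1, 5))) + x(0))**2 = (-6/1 + 0**2)**2 = (-6*1 + 0)**2 = (-6 + 0)**2 = (-6)**2 = 36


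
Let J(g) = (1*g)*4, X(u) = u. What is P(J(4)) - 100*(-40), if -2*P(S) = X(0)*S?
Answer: 4000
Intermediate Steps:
J(g) = 4*g (J(g) = g*4 = 4*g)
P(S) = 0 (P(S) = -0*S = -½*0 = 0)
P(J(4)) - 100*(-40) = 0 - 100*(-40) = 0 + 4000 = 4000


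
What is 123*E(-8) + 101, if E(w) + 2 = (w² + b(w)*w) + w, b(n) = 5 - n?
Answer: -6049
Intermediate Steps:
E(w) = -2 + w + w² + w*(5 - w) (E(w) = -2 + ((w² + (5 - w)*w) + w) = -2 + ((w² + w*(5 - w)) + w) = -2 + (w + w² + w*(5 - w)) = -2 + w + w² + w*(5 - w))
123*E(-8) + 101 = 123*(-2 + 6*(-8)) + 101 = 123*(-2 - 48) + 101 = 123*(-50) + 101 = -6150 + 101 = -6049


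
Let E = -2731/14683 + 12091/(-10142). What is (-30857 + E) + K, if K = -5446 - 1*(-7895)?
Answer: -4230582152243/148914986 ≈ -28409.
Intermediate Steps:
E = -205229955/148914986 (E = -2731*1/14683 + 12091*(-1/10142) = -2731/14683 - 12091/10142 = -205229955/148914986 ≈ -1.3782)
K = 2449 (K = -5446 + 7895 = 2449)
(-30857 + E) + K = (-30857 - 205229955/148914986) + 2449 = -4595274952957/148914986 + 2449 = -4230582152243/148914986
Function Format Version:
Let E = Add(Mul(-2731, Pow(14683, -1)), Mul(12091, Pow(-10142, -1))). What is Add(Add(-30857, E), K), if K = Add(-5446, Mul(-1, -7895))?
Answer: Rational(-4230582152243, 148914986) ≈ -28409.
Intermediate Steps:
E = Rational(-205229955, 148914986) (E = Add(Mul(-2731, Rational(1, 14683)), Mul(12091, Rational(-1, 10142))) = Add(Rational(-2731, 14683), Rational(-12091, 10142)) = Rational(-205229955, 148914986) ≈ -1.3782)
K = 2449 (K = Add(-5446, 7895) = 2449)
Add(Add(-30857, E), K) = Add(Add(-30857, Rational(-205229955, 148914986)), 2449) = Add(Rational(-4595274952957, 148914986), 2449) = Rational(-4230582152243, 148914986)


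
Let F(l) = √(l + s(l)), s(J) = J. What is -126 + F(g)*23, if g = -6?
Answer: -126 + 46*I*√3 ≈ -126.0 + 79.674*I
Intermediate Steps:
F(l) = √2*√l (F(l) = √(l + l) = √(2*l) = √2*√l)
-126 + F(g)*23 = -126 + (√2*√(-6))*23 = -126 + (√2*(I*√6))*23 = -126 + (2*I*√3)*23 = -126 + 46*I*√3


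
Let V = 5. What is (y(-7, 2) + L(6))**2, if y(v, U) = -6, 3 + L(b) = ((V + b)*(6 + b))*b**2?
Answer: 22496049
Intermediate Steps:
L(b) = -3 + b**2*(5 + b)*(6 + b) (L(b) = -3 + ((5 + b)*(6 + b))*b**2 = -3 + b**2*(5 + b)*(6 + b))
(y(-7, 2) + L(6))**2 = (-6 + (-3 + 6**4 + 11*6**3 + 30*6**2))**2 = (-6 + (-3 + 1296 + 11*216 + 30*36))**2 = (-6 + (-3 + 1296 + 2376 + 1080))**2 = (-6 + 4749)**2 = 4743**2 = 22496049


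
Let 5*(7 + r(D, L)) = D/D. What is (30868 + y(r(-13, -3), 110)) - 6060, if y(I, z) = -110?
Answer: 24698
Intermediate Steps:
r(D, L) = -34/5 (r(D, L) = -7 + (D/D)/5 = -7 + (1/5)*1 = -7 + 1/5 = -34/5)
(30868 + y(r(-13, -3), 110)) - 6060 = (30868 - 110) - 6060 = 30758 - 6060 = 24698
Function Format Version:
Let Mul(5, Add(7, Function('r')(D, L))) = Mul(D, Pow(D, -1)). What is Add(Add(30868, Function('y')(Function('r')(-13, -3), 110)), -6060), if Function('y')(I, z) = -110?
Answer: 24698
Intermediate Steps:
Function('r')(D, L) = Rational(-34, 5) (Function('r')(D, L) = Add(-7, Mul(Rational(1, 5), Mul(D, Pow(D, -1)))) = Add(-7, Mul(Rational(1, 5), 1)) = Add(-7, Rational(1, 5)) = Rational(-34, 5))
Add(Add(30868, Function('y')(Function('r')(-13, -3), 110)), -6060) = Add(Add(30868, -110), -6060) = Add(30758, -6060) = 24698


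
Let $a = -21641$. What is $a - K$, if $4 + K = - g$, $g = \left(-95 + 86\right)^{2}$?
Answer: $-21556$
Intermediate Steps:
$g = 81$ ($g = \left(-9\right)^{2} = 81$)
$K = -85$ ($K = -4 - 81 = -85$)
$a - K = -21641 - -85 = -21641 + 85 = -21556$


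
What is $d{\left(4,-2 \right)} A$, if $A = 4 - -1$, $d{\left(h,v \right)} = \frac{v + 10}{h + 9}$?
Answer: $\frac{40}{13} \approx 3.0769$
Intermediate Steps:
$d{\left(h,v \right)} = \frac{10 + v}{9 + h}$
$A = 5$ ($A = 4 + 1 = 5$)
$d{\left(4,-2 \right)} A = \frac{10 - 2}{9 + 4} \cdot 5 = \frac{1}{13} \cdot 8 \cdot 5 = \frac{8}{13} \cdot 5 = \frac{40}{13}$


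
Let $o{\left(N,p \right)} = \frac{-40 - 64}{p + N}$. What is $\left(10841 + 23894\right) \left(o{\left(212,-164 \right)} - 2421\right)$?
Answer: $- \frac{505012165}{6} \approx -8.4169 \cdot 10^{7}$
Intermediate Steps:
$o{\left(N,p \right)} = - \frac{104}{N + p}$
$\left(10841 + 23894\right) \left(o{\left(212,-164 \right)} - 2421\right) = \left(10841 + 23894\right) \left(- \frac{104}{212 - 164} - 2421\right) = 34735 \left(- \frac{104}{48} - 2421\right) = 34735 \left(\left(-104\right) \frac{1}{48} - 2421\right) = 34735 \left(- \frac{13}{6} - 2421\right) = 34735 \left(- \frac{14539}{6}\right) = - \frac{505012165}{6}$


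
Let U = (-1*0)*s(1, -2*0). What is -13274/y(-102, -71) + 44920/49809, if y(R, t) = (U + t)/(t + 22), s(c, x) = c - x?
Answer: -32393879314/3536439 ≈ -9160.0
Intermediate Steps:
U = 0 (U = (-1*0)*(1 - (-2)*0) = 0*(1 - 1*0) = 0*(1 + 0) = 0*1 = 0)
y(R, t) = t/(22 + t) (y(R, t) = (0 + t)/(t + 22) = t/(22 + t))
-13274/y(-102, -71) + 44920/49809 = -13274/((-71/(22 - 71))) + 44920/49809 = -13274/((-71/(-49))) + 44920*(1/49809) = -13274/((-71*(-1/49))) + 44920/49809 = -13274/71/49 + 44920/49809 = -13274*49/71 + 44920/49809 = -650426/71 + 44920/49809 = -32393879314/3536439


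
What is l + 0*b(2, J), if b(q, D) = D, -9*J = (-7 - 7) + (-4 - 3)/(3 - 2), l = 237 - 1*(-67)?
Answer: 304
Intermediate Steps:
l = 304 (l = 237 + 67 = 304)
J = 7/3 (J = -((-7 - 7) + (-4 - 3)/(3 - 2))/9 = -(-14 - 7/1)/9 = -(-14 - 7*1)/9 = -(-14 - 7)/9 = -⅑*(-21) = 7/3 ≈ 2.3333)
l + 0*b(2, J) = 304 + 0*(7/3) = 304 + 0 = 304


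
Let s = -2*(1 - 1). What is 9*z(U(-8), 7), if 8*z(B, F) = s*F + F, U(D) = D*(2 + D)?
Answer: 63/8 ≈ 7.8750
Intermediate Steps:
s = 0 (s = -2*0 = 0)
z(B, F) = F/8 (z(B, F) = (0*F + F)/8 = (0 + F)/8 = F/8)
9*z(U(-8), 7) = 9*((⅛)*7) = 9*(7/8) = 63/8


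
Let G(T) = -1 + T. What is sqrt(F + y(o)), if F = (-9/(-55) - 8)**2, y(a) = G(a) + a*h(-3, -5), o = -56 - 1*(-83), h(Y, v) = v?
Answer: 6*I*sqrt(3999)/55 ≈ 6.8987*I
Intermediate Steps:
o = 27 (o = -56 + 83 = 27)
y(a) = -1 - 4*a (y(a) = (-1 + a) + a*(-5) = (-1 + a) - 5*a = -1 - 4*a)
F = 185761/3025 (F = (-9*(-1/55) - 8)**2 = (9/55 - 8)**2 = (-431/55)**2 = 185761/3025 ≈ 61.409)
sqrt(F + y(o)) = sqrt(185761/3025 + (-1 - 4*27)) = sqrt(185761/3025 + (-1 - 108)) = sqrt(185761/3025 - 109) = sqrt(-143964/3025) = 6*I*sqrt(3999)/55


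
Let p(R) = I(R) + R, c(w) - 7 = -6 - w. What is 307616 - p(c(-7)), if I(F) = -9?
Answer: 307617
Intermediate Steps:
c(w) = 1 - w (c(w) = 7 + (-6 - w) = 1 - w)
p(R) = -9 + R
307616 - p(c(-7)) = 307616 - (-9 + (1 - 1*(-7))) = 307616 - (-9 + (1 + 7)) = 307616 - (-9 + 8) = 307616 - 1*(-1) = 307616 + 1 = 307617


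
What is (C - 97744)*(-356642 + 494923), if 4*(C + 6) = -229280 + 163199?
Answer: -63205617761/4 ≈ -1.5801e+10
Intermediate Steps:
C = -66105/4 (C = -6 + (-229280 + 163199)/4 = -6 + (¼)*(-66081) = -6 - 66081/4 = -66105/4 ≈ -16526.)
(C - 97744)*(-356642 + 494923) = (-66105/4 - 97744)*(-356642 + 494923) = -457081/4*138281 = -63205617761/4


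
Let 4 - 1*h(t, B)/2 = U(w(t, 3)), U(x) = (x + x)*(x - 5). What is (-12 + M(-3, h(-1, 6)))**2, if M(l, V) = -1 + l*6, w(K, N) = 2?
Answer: 961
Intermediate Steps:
U(x) = 2*x*(-5 + x) (U(x) = (2*x)*(-5 + x) = 2*x*(-5 + x))
h(t, B) = 32 (h(t, B) = 8 - 4*2*(-5 + 2) = 8 - 4*2*(-3) = 8 - 2*(-12) = 8 + 24 = 32)
M(l, V) = -1 + 6*l
(-12 + M(-3, h(-1, 6)))**2 = (-12 + (-1 + 6*(-3)))**2 = (-12 + (-1 - 18))**2 = (-12 - 19)**2 = (-31)**2 = 961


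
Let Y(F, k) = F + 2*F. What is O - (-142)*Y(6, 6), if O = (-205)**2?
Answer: 44581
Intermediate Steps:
Y(F, k) = 3*F
O = 42025
O - (-142)*Y(6, 6) = 42025 - (-142)*3*6 = 42025 - (-142)*18 = 42025 - 1*(-2556) = 42025 + 2556 = 44581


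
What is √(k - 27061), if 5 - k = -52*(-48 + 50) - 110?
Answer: I*√26842 ≈ 163.84*I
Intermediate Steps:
k = 219 (k = 5 - (-52*(-48 + 50) - 110) = 5 - (-52*2 - 110) = 5 - (-104 - 110) = 5 - 1*(-214) = 5 + 214 = 219)
√(k - 27061) = √(219 - 27061) = √(-26842) = I*√26842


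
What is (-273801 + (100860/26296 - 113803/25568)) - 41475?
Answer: -26496482358317/84042016 ≈ -3.1528e+5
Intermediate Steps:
(-273801 + (100860/26296 - 113803/25568)) - 41475 = (-273801 + (100860*(1/26296) - 113803*1/25568)) - 41475 = (-273801 + (25215/6574 - 113803/25568)) - 41475 = (-273801 - 51721901/84042016) - 41475 = -23010839744717/84042016 - 41475 = -26496482358317/84042016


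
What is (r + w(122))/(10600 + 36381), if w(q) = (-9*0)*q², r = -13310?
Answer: -1210/4271 ≈ -0.28331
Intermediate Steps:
w(q) = 0 (w(q) = 0*q² = 0)
(r + w(122))/(10600 + 36381) = (-13310 + 0)/(10600 + 36381) = -13310/46981 = -13310*1/46981 = -1210/4271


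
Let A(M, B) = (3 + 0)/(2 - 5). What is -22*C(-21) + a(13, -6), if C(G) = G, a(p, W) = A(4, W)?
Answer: 461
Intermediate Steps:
A(M, B) = -1 (A(M, B) = 3/(-3) = 3*(-1/3) = -1)
a(p, W) = -1
-22*C(-21) + a(13, -6) = -22*(-21) - 1 = 462 - 1 = 461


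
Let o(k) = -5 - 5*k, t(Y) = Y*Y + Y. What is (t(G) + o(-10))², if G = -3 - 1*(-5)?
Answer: 2601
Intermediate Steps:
G = 2 (G = -3 + 5 = 2)
t(Y) = Y + Y² (t(Y) = Y² + Y = Y + Y²)
(t(G) + o(-10))² = (2*(1 + 2) + (-5 - 5*(-10)))² = (2*3 + (-5 + 50))² = (6 + 45)² = 51² = 2601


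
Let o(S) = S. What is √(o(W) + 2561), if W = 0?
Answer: √2561 ≈ 50.606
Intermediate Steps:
√(o(W) + 2561) = √(0 + 2561) = √2561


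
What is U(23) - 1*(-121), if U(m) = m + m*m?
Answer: 673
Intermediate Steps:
U(m) = m + m²
U(23) - 1*(-121) = 23*(1 + 23) - 1*(-121) = 23*24 + 121 = 552 + 121 = 673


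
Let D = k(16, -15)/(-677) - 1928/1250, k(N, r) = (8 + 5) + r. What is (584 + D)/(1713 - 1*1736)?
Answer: -246453622/9731875 ≈ -25.324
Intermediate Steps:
k(N, r) = 13 + r
D = -651378/423125 (D = (13 - 15)/(-677) - 1928/1250 = -2*(-1/677) - 1928*1/1250 = 2/677 - 964/625 = -651378/423125 ≈ -1.5394)
(584 + D)/(1713 - 1*1736) = (584 - 651378/423125)/(1713 - 1*1736) = 246453622/(423125*(1713 - 1736)) = (246453622/423125)/(-23) = (246453622/423125)*(-1/23) = -246453622/9731875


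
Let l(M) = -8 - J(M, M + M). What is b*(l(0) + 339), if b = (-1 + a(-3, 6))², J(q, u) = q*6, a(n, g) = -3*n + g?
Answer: 64876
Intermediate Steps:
a(n, g) = g - 3*n
J(q, u) = 6*q
b = 196 (b = (-1 + (6 - 3*(-3)))² = (-1 + (6 + 9))² = (-1 + 15)² = 14² = 196)
l(M) = -8 - 6*M
b*(l(0) + 339) = 196*((-8 - 6*0) + 339) = 196*((-8 + 0) + 339) = 196*(-8 + 339) = 196*331 = 64876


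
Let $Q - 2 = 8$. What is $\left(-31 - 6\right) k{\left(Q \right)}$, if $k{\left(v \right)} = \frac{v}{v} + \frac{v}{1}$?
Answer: $-407$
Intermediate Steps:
$Q = 10$ ($Q = 2 + 8 = 10$)
$k{\left(v \right)} = 1 + v$ ($k{\left(v \right)} = 1 + v 1 = 1 + v$)
$\left(-31 - 6\right) k{\left(Q \right)} = \left(-31 - 6\right) \left(1 + 10\right) = \left(-37\right) 11 = -407$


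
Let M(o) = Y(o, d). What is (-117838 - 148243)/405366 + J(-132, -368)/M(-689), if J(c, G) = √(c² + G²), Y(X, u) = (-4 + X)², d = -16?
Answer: -266081/405366 + 4*√9553/480249 ≈ -0.65558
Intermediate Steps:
M(o) = (-4 + o)²
J(c, G) = √(G² + c²)
(-117838 - 148243)/405366 + J(-132, -368)/M(-689) = (-117838 - 148243)/405366 + √((-368)² + (-132)²)/((-4 - 689)²) = -266081*1/405366 + √(135424 + 17424)/((-693)²) = -266081/405366 + √152848/480249 = -266081/405366 + (4*√9553)*(1/480249) = -266081/405366 + 4*√9553/480249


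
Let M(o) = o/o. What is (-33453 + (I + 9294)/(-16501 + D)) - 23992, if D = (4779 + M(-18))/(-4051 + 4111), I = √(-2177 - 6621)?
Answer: -1414999181/24632 - 3*I*√8798/49264 ≈ -57446.0 - 0.0057119*I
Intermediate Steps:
I = I*√8798 (I = √(-8798) = I*√8798 ≈ 93.798*I)
M(o) = 1
D = 239/3 (D = (4779 + 1)/(-4051 + 4111) = 4780/60 = 4780*(1/60) = 239/3 ≈ 79.667)
(-33453 + (I + 9294)/(-16501 + D)) - 23992 = (-33453 + (I*√8798 + 9294)/(-16501 + 239/3)) - 23992 = (-33453 + (9294 + I*√8798)/(-49264/3)) - 23992 = (-33453 + (9294 + I*√8798)*(-3/49264)) - 23992 = (-33453 + (-13941/24632 - 3*I*√8798/49264)) - 23992 = (-824028237/24632 - 3*I*√8798/49264) - 23992 = -1414999181/24632 - 3*I*√8798/49264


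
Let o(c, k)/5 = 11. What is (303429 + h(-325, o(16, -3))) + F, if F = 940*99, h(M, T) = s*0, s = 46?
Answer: 396489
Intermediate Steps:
o(c, k) = 55 (o(c, k) = 5*11 = 55)
h(M, T) = 0 (h(M, T) = 46*0 = 0)
F = 93060
(303429 + h(-325, o(16, -3))) + F = (303429 + 0) + 93060 = 303429 + 93060 = 396489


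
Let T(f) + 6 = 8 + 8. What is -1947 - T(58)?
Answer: -1957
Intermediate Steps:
T(f) = 10 (T(f) = -6 + (8 + 8) = -6 + 16 = 10)
-1947 - T(58) = -1947 - 1*10 = -1947 - 10 = -1957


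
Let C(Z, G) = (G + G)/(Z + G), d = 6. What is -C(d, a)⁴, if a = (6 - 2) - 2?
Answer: -1/16 ≈ -0.062500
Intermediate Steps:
a = 2 (a = 4 - 2 = 2)
C(Z, G) = 2*G/(G + Z) (C(Z, G) = (2*G)/(G + Z) = 2*G/(G + Z))
-C(d, a)⁴ = -(2*2/(2 + 6))⁴ = -(2*2/8)⁴ = -(2*2*(⅛))⁴ = -(½)⁴ = -1*1/16 = -1/16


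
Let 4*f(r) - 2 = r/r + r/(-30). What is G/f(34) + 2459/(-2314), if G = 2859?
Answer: 99218677/16198 ≈ 6125.4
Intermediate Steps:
f(r) = 3/4 - r/120 (f(r) = 1/2 + (r/r + r/(-30))/4 = 1/2 + (1 + r*(-1/30))/4 = 1/2 + (1 - r/30)/4 = 1/2 + (1/4 - r/120) = 3/4 - r/120)
G/f(34) + 2459/(-2314) = 2859/(3/4 - 1/120*34) + 2459/(-2314) = 2859/(3/4 - 17/60) + 2459*(-1/2314) = 2859/(7/15) - 2459/2314 = 2859*(15/7) - 2459/2314 = 42885/7 - 2459/2314 = 99218677/16198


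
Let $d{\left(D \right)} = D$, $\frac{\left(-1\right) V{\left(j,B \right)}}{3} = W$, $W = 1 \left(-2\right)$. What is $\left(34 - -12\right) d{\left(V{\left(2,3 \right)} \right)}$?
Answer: $276$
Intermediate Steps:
$W = -2$
$V{\left(j,B \right)} = 6$ ($V{\left(j,B \right)} = \left(-3\right) \left(-2\right) = 6$)
$\left(34 - -12\right) d{\left(V{\left(2,3 \right)} \right)} = \left(34 - -12\right) 6 = \left(34 + 12\right) 6 = 46 \cdot 6 = 276$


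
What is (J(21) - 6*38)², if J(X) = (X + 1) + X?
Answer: 34225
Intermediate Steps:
J(X) = 1 + 2*X (J(X) = (1 + X) + X = 1 + 2*X)
(J(21) - 6*38)² = ((1 + 2*21) - 6*38)² = ((1 + 42) - 228)² = (43 - 228)² = (-185)² = 34225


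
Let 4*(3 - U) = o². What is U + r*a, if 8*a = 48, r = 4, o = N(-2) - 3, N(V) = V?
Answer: 83/4 ≈ 20.750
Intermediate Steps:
o = -5 (o = -2 - 3 = -5)
a = 6 (a = (⅛)*48 = 6)
U = -13/4 (U = 3 - ¼*(-5)² = 3 - ¼*25 = 3 - 25/4 = -13/4 ≈ -3.2500)
U + r*a = -13/4 + 4*6 = -13/4 + 24 = 83/4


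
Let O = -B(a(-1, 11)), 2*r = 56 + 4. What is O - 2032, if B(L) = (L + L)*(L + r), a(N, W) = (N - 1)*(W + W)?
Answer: -3264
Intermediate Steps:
r = 30 (r = (56 + 4)/2 = (½)*60 = 30)
a(N, W) = 2*W*(-1 + N) (a(N, W) = (-1 + N)*(2*W) = 2*W*(-1 + N))
B(L) = 2*L*(30 + L) (B(L) = (L + L)*(L + 30) = (2*L)*(30 + L) = 2*L*(30 + L))
O = -1232 (O = -2*2*11*(-1 - 1)*(30 + 2*11*(-1 - 1)) = -2*2*11*(-2)*(30 + 2*11*(-2)) = -2*(-44)*(30 - 44) = -2*(-44)*(-14) = -1*1232 = -1232)
O - 2032 = -1232 - 2032 = -3264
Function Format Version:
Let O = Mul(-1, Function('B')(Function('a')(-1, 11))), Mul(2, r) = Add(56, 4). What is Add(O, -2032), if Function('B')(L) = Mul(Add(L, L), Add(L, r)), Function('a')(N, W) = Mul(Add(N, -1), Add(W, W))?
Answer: -3264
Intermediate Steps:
r = 30 (r = Mul(Rational(1, 2), Add(56, 4)) = Mul(Rational(1, 2), 60) = 30)
Function('a')(N, W) = Mul(2, W, Add(-1, N)) (Function('a')(N, W) = Mul(Add(-1, N), Mul(2, W)) = Mul(2, W, Add(-1, N)))
Function('B')(L) = Mul(2, L, Add(30, L)) (Function('B')(L) = Mul(Add(L, L), Add(L, 30)) = Mul(Mul(2, L), Add(30, L)) = Mul(2, L, Add(30, L)))
O = -1232 (O = Mul(-1, Mul(2, Mul(2, 11, Add(-1, -1)), Add(30, Mul(2, 11, Add(-1, -1))))) = Mul(-1, Mul(2, Mul(2, 11, -2), Add(30, Mul(2, 11, -2)))) = Mul(-1, Mul(2, -44, Add(30, -44))) = Mul(-1, Mul(2, -44, -14)) = Mul(-1, 1232) = -1232)
Add(O, -2032) = Add(-1232, -2032) = -3264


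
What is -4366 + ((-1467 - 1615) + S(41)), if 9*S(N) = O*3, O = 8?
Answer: -22336/3 ≈ -7445.3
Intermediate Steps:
S(N) = 8/3 (S(N) = (8*3)/9 = (⅑)*24 = 8/3)
-4366 + ((-1467 - 1615) + S(41)) = -4366 + ((-1467 - 1615) + 8/3) = -4366 + (-3082 + 8/3) = -4366 - 9238/3 = -22336/3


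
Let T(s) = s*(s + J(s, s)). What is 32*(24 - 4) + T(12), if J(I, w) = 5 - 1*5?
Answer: 784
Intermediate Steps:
J(I, w) = 0 (J(I, w) = 5 - 5 = 0)
T(s) = s² (T(s) = s*(s + 0) = s*s = s²)
32*(24 - 4) + T(12) = 32*(24 - 4) + 12² = 32*20 + 144 = 640 + 144 = 784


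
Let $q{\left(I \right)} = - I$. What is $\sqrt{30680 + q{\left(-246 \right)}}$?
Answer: $47 \sqrt{14} \approx 175.86$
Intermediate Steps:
$\sqrt{30680 + q{\left(-246 \right)}} = \sqrt{30680 - -246} = \sqrt{30680 + 246} = \sqrt{30926} = 47 \sqrt{14}$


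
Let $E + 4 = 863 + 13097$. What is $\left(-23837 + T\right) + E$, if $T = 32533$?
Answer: $22652$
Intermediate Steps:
$E = 13956$ ($E = -4 + \left(863 + 13097\right) = -4 + 13960 = 13956$)
$\left(-23837 + T\right) + E = \left(-23837 + 32533\right) + 13956 = 8696 + 13956 = 22652$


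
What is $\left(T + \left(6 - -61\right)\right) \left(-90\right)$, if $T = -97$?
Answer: $2700$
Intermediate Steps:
$\left(T + \left(6 - -61\right)\right) \left(-90\right) = \left(-97 + \left(6 - -61\right)\right) \left(-90\right) = \left(-97 + \left(6 + 61\right)\right) \left(-90\right) = \left(-97 + 67\right) \left(-90\right) = \left(-30\right) \left(-90\right) = 2700$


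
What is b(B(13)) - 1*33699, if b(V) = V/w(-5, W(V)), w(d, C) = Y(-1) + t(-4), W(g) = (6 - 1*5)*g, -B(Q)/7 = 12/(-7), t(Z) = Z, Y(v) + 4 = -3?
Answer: -370701/11 ≈ -33700.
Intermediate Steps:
Y(v) = -7 (Y(v) = -4 - 3 = -7)
B(Q) = 12 (B(Q) = -84/(-7) = -84*(-1)/7 = -7*(-12/7) = 12)
W(g) = g (W(g) = (6 - 5)*g = 1*g = g)
w(d, C) = -11 (w(d, C) = -7 - 4 = -11)
b(V) = -V/11 (b(V) = V/(-11) = V*(-1/11) = -V/11)
b(B(13)) - 1*33699 = -1/11*12 - 1*33699 = -12/11 - 33699 = -370701/11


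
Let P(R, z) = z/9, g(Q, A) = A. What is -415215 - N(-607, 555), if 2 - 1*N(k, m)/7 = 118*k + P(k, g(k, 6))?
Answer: -2749819/3 ≈ -9.1661e+5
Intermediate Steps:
P(R, z) = z/9 (P(R, z) = z*(1/9) = z/9)
N(k, m) = 28/3 - 826*k (N(k, m) = 14 - 7*(118*k + (1/9)*6) = 14 - 7*(118*k + 2/3) = 14 - 7*(2/3 + 118*k) = 14 + (-14/3 - 826*k) = 28/3 - 826*k)
-415215 - N(-607, 555) = -415215 - (28/3 - 826*(-607)) = -415215 - (28/3 + 501382) = -415215 - 1*1504174/3 = -415215 - 1504174/3 = -2749819/3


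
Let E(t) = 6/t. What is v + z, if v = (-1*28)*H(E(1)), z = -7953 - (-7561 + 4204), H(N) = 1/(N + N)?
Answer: -13795/3 ≈ -4598.3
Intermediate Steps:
H(N) = 1/(2*N)
z = -4596 (z = -7953 - 1*(-3357) = -7953 + 3357 = -4596)
v = -7/3 (v = (-1*28)*(1/(2*((6/1)))) = -14/(6*1) = -14/6 = -28*1/12 = -7/3 ≈ -2.3333)
v + z = -7/3 - 4596 = -13795/3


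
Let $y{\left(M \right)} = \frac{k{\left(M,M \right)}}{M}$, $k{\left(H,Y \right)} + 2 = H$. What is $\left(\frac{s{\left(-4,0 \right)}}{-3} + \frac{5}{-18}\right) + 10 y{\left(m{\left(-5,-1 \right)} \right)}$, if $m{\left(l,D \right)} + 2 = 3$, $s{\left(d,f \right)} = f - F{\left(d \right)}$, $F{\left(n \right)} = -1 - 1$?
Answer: $- \frac{197}{18} \approx -10.944$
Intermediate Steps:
$F{\left(n \right)} = -2$ ($F{\left(n \right)} = -1 - 1 = -2$)
$k{\left(H,Y \right)} = -2 + H$
$s{\left(d,f \right)} = 2 + f$ ($s{\left(d,f \right)} = f - -2 = f + 2 = 2 + f$)
$m{\left(l,D \right)} = 1$ ($m{\left(l,D \right)} = -2 + 3 = 1$)
$y{\left(M \right)} = \frac{-2 + M}{M}$
$\left(\frac{s{\left(-4,0 \right)}}{-3} + \frac{5}{-18}\right) + 10 y{\left(m{\left(-5,-1 \right)} \right)} = \left(\frac{2 + 0}{-3} + \frac{5}{-18}\right) + 10 \frac{-2 + 1}{1} = \left(2 \left(- \frac{1}{3}\right) + 5 \left(- \frac{1}{18}\right)\right) + 10 \cdot 1 \left(-1\right) = \left(- \frac{2}{3} - \frac{5}{18}\right) + 10 \left(-1\right) = - \frac{17}{18} - 10 = - \frac{197}{18}$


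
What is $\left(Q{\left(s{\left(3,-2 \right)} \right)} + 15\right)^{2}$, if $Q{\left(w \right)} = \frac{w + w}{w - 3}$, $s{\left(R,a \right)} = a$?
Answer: $\frac{6241}{25} \approx 249.64$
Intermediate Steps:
$Q{\left(w \right)} = \frac{2 w}{-3 + w}$
$\left(Q{\left(s{\left(3,-2 \right)} \right)} + 15\right)^{2} = \left(2 \left(-2\right) \frac{1}{-3 - 2} + 15\right)^{2} = \left(2 \left(-2\right) \frac{1}{-5} + 15\right)^{2} = \left(2 \left(-2\right) \left(- \frac{1}{5}\right) + 15\right)^{2} = \left(\frac{4}{5} + 15\right)^{2} = \left(\frac{79}{5}\right)^{2} = \frac{6241}{25}$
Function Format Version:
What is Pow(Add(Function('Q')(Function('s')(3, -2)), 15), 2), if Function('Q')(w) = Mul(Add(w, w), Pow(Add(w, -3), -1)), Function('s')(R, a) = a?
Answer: Rational(6241, 25) ≈ 249.64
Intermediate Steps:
Function('Q')(w) = Mul(2, w, Pow(Add(-3, w), -1)) (Function('Q')(w) = Mul(Mul(2, w), Pow(Add(-3, w), -1)) = Mul(2, w, Pow(Add(-3, w), -1)))
Pow(Add(Function('Q')(Function('s')(3, -2)), 15), 2) = Pow(Add(Mul(2, -2, Pow(Add(-3, -2), -1)), 15), 2) = Pow(Add(Mul(2, -2, Pow(-5, -1)), 15), 2) = Pow(Add(Mul(2, -2, Rational(-1, 5)), 15), 2) = Pow(Add(Rational(4, 5), 15), 2) = Pow(Rational(79, 5), 2) = Rational(6241, 25)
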